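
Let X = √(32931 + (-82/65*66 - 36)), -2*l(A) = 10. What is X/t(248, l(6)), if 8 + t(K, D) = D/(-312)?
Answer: -24*√138629595/12455 ≈ -22.688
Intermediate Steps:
l(A) = -5 (l(A) = -½*10 = -5)
t(K, D) = -8 - D/312 (t(K, D) = -8 + D/(-312) = -8 + D*(-1/312) = -8 - D/312)
X = √138629595/65 (X = √(32931 + (-82*1/65*66 - 36)) = √(32931 + (-82/65*66 - 36)) = √(32931 + (-5412/65 - 36)) = √(32931 - 7752/65) = √(2132763/65) = √138629595/65 ≈ 181.14)
X/t(248, l(6)) = (√138629595/65)/(-8 - 1/312*(-5)) = (√138629595/65)/(-8 + 5/312) = (√138629595/65)/(-2491/312) = (√138629595/65)*(-312/2491) = -24*√138629595/12455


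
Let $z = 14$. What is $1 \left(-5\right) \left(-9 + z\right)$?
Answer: $-25$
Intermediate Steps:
$1 \left(-5\right) \left(-9 + z\right) = 1 \left(-5\right) \left(-9 + 14\right) = \left(-5\right) 5 = -25$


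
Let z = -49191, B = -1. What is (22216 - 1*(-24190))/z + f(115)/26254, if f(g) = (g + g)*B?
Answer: -614828527/645730257 ≈ -0.95214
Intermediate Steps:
f(g) = -2*g (f(g) = (g + g)*(-1) = (2*g)*(-1) = -2*g)
(22216 - 1*(-24190))/z + f(115)/26254 = (22216 - 1*(-24190))/(-49191) - 2*115/26254 = (22216 + 24190)*(-1/49191) - 230*1/26254 = 46406*(-1/49191) - 115/13127 = -46406/49191 - 115/13127 = -614828527/645730257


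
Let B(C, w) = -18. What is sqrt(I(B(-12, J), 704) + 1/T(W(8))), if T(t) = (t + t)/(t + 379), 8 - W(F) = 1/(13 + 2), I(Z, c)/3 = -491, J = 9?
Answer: I*sqrt(20513815)/119 ≈ 38.061*I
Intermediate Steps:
I(Z, c) = -1473 (I(Z, c) = 3*(-491) = -1473)
W(F) = 119/15 (W(F) = 8 - 1/(13 + 2) = 8 - 1/15 = 119/15)
T(t) = 2*t/(379 + t) (T(t) = (2*t)/(379 + t) = 2*t/(379 + t))
sqrt(I(B(-12, J), 704) + 1/T(W(8))) = sqrt(-1473 + 1/(2*(119/15)/(379 + 119/15))) = sqrt(-1473 + 1/(2*(119/15)/(5804/15))) = sqrt(-1473 + 1/(2*(119/15)*(15/5804))) = sqrt(-1473 + 1/(119/2902)) = sqrt(-1473 + 2902/119) = sqrt(-172385/119) = I*sqrt(20513815)/119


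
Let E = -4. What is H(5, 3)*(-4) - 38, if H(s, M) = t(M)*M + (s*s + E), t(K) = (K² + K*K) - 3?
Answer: -302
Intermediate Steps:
t(K) = -3 + 2*K² (t(K) = (K² + K²) - 3 = 2*K² - 3 = -3 + 2*K²)
H(s, M) = -4 + s² + M*(-3 + 2*M²) (H(s, M) = (-3 + 2*M²)*M + (s*s - 4) = M*(-3 + 2*M²) + (s² - 4) = M*(-3 + 2*M²) + (-4 + s²) = -4 + s² + M*(-3 + 2*M²))
H(5, 3)*(-4) - 38 = (-4 + 5² + 3*(-3 + 2*3²))*(-4) - 38 = (-4 + 25 + 3*(-3 + 2*9))*(-4) - 38 = (-4 + 25 + 3*(-3 + 18))*(-4) - 38 = (-4 + 25 + 3*15)*(-4) - 38 = (-4 + 25 + 45)*(-4) - 38 = 66*(-4) - 38 = -264 - 38 = -302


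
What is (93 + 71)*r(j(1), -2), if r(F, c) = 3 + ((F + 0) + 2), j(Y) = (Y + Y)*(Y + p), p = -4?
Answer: -164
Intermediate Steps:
j(Y) = 2*Y*(-4 + Y) (j(Y) = (Y + Y)*(Y - 4) = (2*Y)*(-4 + Y) = 2*Y*(-4 + Y))
r(F, c) = 5 + F (r(F, c) = 3 + (F + 2) = 3 + (2 + F) = 5 + F)
(93 + 71)*r(j(1), -2) = (93 + 71)*(5 + 2*1*(-4 + 1)) = 164*(5 + 2*1*(-3)) = 164*(5 - 6) = 164*(-1) = -164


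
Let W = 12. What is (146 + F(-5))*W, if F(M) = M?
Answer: 1692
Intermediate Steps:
(146 + F(-5))*W = (146 - 5)*12 = 141*12 = 1692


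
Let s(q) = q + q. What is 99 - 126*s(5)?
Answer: -1161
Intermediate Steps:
s(q) = 2*q
99 - 126*s(5) = 99 - 252*5 = 99 - 126*10 = 99 - 1260 = -1161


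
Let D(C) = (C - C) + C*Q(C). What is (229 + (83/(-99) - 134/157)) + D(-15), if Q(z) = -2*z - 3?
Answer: -2761865/15543 ≈ -177.69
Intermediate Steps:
Q(z) = -3 - 2*z
D(C) = C*(-3 - 2*C) (D(C) = (C - C) + C*(-3 - 2*C) = 0 + C*(-3 - 2*C) = C*(-3 - 2*C))
(229 + (83/(-99) - 134/157)) + D(-15) = (229 + (83/(-99) - 134/157)) - 1*(-15)*(3 + 2*(-15)) = (229 + (83*(-1/99) - 134*1/157)) - 1*(-15)*(3 - 30) = (229 + (-83/99 - 134/157)) - 1*(-15)*(-27) = (229 - 26297/15543) - 405 = 3533050/15543 - 405 = -2761865/15543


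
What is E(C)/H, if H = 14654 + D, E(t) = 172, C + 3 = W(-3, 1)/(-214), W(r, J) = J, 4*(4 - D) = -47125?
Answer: 688/105757 ≈ 0.0065055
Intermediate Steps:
D = 47141/4 (D = 4 - ¼*(-47125) = 4 + 47125/4 = 47141/4 ≈ 11785.)
C = -643/214 (C = -3 + 1/(-214) = -3 + 1*(-1/214) = -3 - 1/214 = -643/214 ≈ -3.0047)
H = 105757/4 (H = 14654 + 47141/4 = 105757/4 ≈ 26439.)
E(C)/H = 172/(105757/4) = 172*(4/105757) = 688/105757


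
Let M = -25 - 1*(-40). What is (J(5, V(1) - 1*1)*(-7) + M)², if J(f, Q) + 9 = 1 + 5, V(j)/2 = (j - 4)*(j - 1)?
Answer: 1296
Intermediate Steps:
V(j) = 2*(-1 + j)*(-4 + j) (V(j) = 2*((j - 4)*(j - 1)) = 2*((-4 + j)*(-1 + j)) = 2*((-1 + j)*(-4 + j)) = 2*(-1 + j)*(-4 + j))
M = 15 (M = -25 + 40 = 15)
J(f, Q) = -3 (J(f, Q) = -9 + (1 + 5) = -9 + 6 = -3)
(J(5, V(1) - 1*1)*(-7) + M)² = (-3*(-7) + 15)² = (21 + 15)² = 36² = 1296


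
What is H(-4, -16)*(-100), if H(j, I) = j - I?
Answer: -1200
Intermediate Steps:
H(-4, -16)*(-100) = (-4 - 1*(-16))*(-100) = (-4 + 16)*(-100) = 12*(-100) = -1200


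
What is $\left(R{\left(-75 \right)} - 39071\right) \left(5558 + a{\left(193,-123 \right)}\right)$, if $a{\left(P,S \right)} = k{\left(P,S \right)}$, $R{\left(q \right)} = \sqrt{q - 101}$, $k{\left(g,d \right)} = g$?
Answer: $-224697321 + 23004 i \sqrt{11} \approx -2.247 \cdot 10^{8} + 76296.0 i$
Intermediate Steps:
$R{\left(q \right)} = \sqrt{-101 + q}$
$a{\left(P,S \right)} = P$
$\left(R{\left(-75 \right)} - 39071\right) \left(5558 + a{\left(193,-123 \right)}\right) = \left(\sqrt{-101 - 75} - 39071\right) \left(5558 + 193\right) = \left(\sqrt{-176} - 39071\right) 5751 = \left(4 i \sqrt{11} - 39071\right) 5751 = \left(-39071 + 4 i \sqrt{11}\right) 5751 = -224697321 + 23004 i \sqrt{11}$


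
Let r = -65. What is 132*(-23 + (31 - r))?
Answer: 9636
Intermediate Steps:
132*(-23 + (31 - r)) = 132*(-23 + (31 - 1*(-65))) = 132*(-23 + (31 + 65)) = 132*(-23 + 96) = 132*73 = 9636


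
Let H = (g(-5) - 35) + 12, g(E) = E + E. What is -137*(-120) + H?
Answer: 16407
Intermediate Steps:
g(E) = 2*E
H = -33 (H = (2*(-5) - 35) + 12 = (-10 - 35) + 12 = -45 + 12 = -33)
-137*(-120) + H = -137*(-120) - 33 = 16440 - 33 = 16407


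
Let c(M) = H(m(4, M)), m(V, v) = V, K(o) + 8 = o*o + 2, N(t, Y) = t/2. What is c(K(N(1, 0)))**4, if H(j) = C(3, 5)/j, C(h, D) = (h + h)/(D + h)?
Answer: 81/65536 ≈ 0.0012360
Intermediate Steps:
N(t, Y) = t/2 (N(t, Y) = t*(1/2) = t/2)
K(o) = -6 + o**2 (K(o) = -8 + (o*o + 2) = -8 + (o**2 + 2) = -8 + (2 + o**2) = -6 + o**2)
C(h, D) = 2*h/(D + h) (C(h, D) = (2*h)/(D + h) = 2*h/(D + h))
H(j) = 3/(4*j) (H(j) = (2*3/(5 + 3))/j = (2*3/8)/j = (2*3*(1/8))/j = 3/(4*j))
c(M) = 3/16 (c(M) = (3/4)/4 = (3/4)*(1/4) = 3/16)
c(K(N(1, 0)))**4 = (3/16)**4 = 81/65536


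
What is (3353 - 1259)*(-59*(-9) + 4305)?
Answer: 10126584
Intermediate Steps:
(3353 - 1259)*(-59*(-9) + 4305) = 2094*(531 + 4305) = 2094*4836 = 10126584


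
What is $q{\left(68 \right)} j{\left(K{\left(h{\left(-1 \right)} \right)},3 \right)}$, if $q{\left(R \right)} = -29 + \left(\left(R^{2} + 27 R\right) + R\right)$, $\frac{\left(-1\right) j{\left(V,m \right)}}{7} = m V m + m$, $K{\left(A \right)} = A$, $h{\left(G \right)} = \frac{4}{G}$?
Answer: $1501269$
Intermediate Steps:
$j{\left(V,m \right)} = - 7 m - 7 V m^{2}$ ($j{\left(V,m \right)} = - 7 \left(m V m + m\right) = - 7 \left(V m m + m\right) = - 7 \left(V m^{2} + m\right) = - 7 \left(m + V m^{2}\right) = - 7 m - 7 V m^{2}$)
$q{\left(R \right)} = -29 + R^{2} + 28 R$ ($q{\left(R \right)} = -29 + \left(R^{2} + 28 R\right) = -29 + R^{2} + 28 R$)
$q{\left(68 \right)} j{\left(K{\left(h{\left(-1 \right)} \right)},3 \right)} = \left(-29 + 68^{2} + 28 \cdot 68\right) \left(\left(-7\right) 3 \left(1 + \frac{4}{-1} \cdot 3\right)\right) = \left(-29 + 4624 + 1904\right) \left(\left(-7\right) 3 \left(1 + 4 \left(-1\right) 3\right)\right) = 6499 \left(\left(-7\right) 3 \left(1 - 12\right)\right) = 6499 \left(\left(-7\right) 3 \left(-11\right)\right) = 6499 \cdot 231 = 1501269$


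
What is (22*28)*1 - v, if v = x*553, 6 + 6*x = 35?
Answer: -12341/6 ≈ -2056.8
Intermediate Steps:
x = 29/6 (x = -1 + (⅙)*35 = -1 + 35/6 = 29/6 ≈ 4.8333)
v = 16037/6 (v = (29/6)*553 = 16037/6 ≈ 2672.8)
(22*28)*1 - v = (22*28)*1 - 1*16037/6 = 616*1 - 16037/6 = 616 - 16037/6 = -12341/6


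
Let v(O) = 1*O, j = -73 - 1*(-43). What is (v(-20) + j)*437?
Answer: -21850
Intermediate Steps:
j = -30 (j = -73 + 43 = -30)
v(O) = O
(v(-20) + j)*437 = (-20 - 30)*437 = -50*437 = -21850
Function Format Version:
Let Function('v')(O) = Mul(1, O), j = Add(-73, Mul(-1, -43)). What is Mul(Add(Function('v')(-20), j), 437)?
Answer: -21850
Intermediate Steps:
j = -30 (j = Add(-73, 43) = -30)
Function('v')(O) = O
Mul(Add(Function('v')(-20), j), 437) = Mul(Add(-20, -30), 437) = Mul(-50, 437) = -21850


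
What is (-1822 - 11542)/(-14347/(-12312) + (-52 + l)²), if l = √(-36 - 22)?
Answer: -164537568*I/(1280448*√58 + 32591899*I) ≈ -4.6336 - 1.3864*I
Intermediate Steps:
l = I*√58 (l = √(-58) = I*√58 ≈ 7.6158*I)
(-1822 - 11542)/(-14347/(-12312) + (-52 + l)²) = (-1822 - 11542)/(-14347/(-12312) + (-52 + I*√58)²) = -13364/(-14347*(-1/12312) + (-52 + I*√58)²) = -13364/(14347/12312 + (-52 + I*√58)²)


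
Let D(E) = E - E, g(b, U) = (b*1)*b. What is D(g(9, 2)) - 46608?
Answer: -46608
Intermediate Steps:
g(b, U) = b² (g(b, U) = b*b = b²)
D(E) = 0
D(g(9, 2)) - 46608 = 0 - 46608 = -46608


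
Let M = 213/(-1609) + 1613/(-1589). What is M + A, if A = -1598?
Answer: -4088541972/2556701 ≈ -1599.1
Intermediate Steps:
M = -2933774/2556701 (M = 213*(-1/1609) + 1613*(-1/1589) = -213/1609 - 1613/1589 = -2933774/2556701 ≈ -1.1475)
M + A = -2933774/2556701 - 1598 = -4088541972/2556701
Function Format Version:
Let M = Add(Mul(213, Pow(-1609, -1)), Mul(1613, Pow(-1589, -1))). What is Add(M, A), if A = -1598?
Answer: Rational(-4088541972, 2556701) ≈ -1599.1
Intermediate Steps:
M = Rational(-2933774, 2556701) (M = Add(Mul(213, Rational(-1, 1609)), Mul(1613, Rational(-1, 1589))) = Add(Rational(-213, 1609), Rational(-1613, 1589)) = Rational(-2933774, 2556701) ≈ -1.1475)
Add(M, A) = Add(Rational(-2933774, 2556701), -1598) = Rational(-4088541972, 2556701)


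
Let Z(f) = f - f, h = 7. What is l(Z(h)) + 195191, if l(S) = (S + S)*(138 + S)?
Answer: 195191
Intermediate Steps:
Z(f) = 0
l(S) = 2*S*(138 + S) (l(S) = (2*S)*(138 + S) = 2*S*(138 + S))
l(Z(h)) + 195191 = 2*0*(138 + 0) + 195191 = 2*0*138 + 195191 = 0 + 195191 = 195191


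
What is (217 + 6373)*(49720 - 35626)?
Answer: 92879460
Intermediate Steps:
(217 + 6373)*(49720 - 35626) = 6590*14094 = 92879460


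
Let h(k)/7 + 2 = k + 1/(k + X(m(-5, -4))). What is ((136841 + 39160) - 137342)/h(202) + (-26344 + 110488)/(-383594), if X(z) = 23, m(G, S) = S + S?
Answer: 1655050075671/60417397579 ≈ 27.394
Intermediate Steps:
m(G, S) = 2*S
h(k) = -14 + 7*k + 7/(23 + k) (h(k) = -14 + 7*(k + 1/(k + 23)) = -14 + 7*(k + 1/(23 + k)) = -14 + (7*k + 7/(23 + k)) = -14 + 7*k + 7/(23 + k))
((136841 + 39160) - 137342)/h(202) + (-26344 + 110488)/(-383594) = ((136841 + 39160) - 137342)/((7*(-45 + 202² + 21*202)/(23 + 202))) + (-26344 + 110488)/(-383594) = (176001 - 137342)/((7*(-45 + 40804 + 4242)/225)) + 84144*(-1/383594) = 38659/((7*(1/225)*45001)) - 42072/191797 = 38659/(315007/225) - 42072/191797 = 38659*(225/315007) - 42072/191797 = 8698275/315007 - 42072/191797 = 1655050075671/60417397579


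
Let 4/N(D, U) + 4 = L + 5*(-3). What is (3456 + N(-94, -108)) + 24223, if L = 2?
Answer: 470539/17 ≈ 27679.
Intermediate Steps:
N(D, U) = -4/17 (N(D, U) = 4/(-4 + (2 + 5*(-3))) = 4/(-4 + (2 - 15)) = 4/(-4 - 13) = 4/(-17) = 4*(-1/17) = -4/17)
(3456 + N(-94, -108)) + 24223 = (3456 - 4/17) + 24223 = 58748/17 + 24223 = 470539/17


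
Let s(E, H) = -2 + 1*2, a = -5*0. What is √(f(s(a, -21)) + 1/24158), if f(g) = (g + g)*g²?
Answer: √24158/24158 ≈ 0.0064338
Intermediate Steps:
a = 0
s(E, H) = 0 (s(E, H) = -2 + 2 = 0)
f(g) = 2*g³ (f(g) = (2*g)*g² = 2*g³)
√(f(s(a, -21)) + 1/24158) = √(2*0³ + 1/24158) = √(2*0 + 1/24158) = √(0 + 1/24158) = √(1/24158) = √24158/24158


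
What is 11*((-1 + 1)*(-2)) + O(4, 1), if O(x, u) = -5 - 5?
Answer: -10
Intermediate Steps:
O(x, u) = -10
11*((-1 + 1)*(-2)) + O(4, 1) = 11*((-1 + 1)*(-2)) - 10 = 11*(0*(-2)) - 10 = 11*0 - 10 = 0 - 10 = -10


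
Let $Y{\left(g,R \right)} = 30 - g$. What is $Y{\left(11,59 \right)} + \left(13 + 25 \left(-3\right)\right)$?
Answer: $-43$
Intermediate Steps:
$Y{\left(11,59 \right)} + \left(13 + 25 \left(-3\right)\right) = \left(30 - 11\right) + \left(13 + 25 \left(-3\right)\right) = \left(30 - 11\right) + \left(13 - 75\right) = 19 - 62 = -43$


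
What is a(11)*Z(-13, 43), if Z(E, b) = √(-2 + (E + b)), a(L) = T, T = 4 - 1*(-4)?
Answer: 16*√7 ≈ 42.332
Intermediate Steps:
T = 8 (T = 4 + 4 = 8)
a(L) = 8
Z(E, b) = √(-2 + E + b)
a(11)*Z(-13, 43) = 8*√(-2 - 13 + 43) = 8*√28 = 8*(2*√7) = 16*√7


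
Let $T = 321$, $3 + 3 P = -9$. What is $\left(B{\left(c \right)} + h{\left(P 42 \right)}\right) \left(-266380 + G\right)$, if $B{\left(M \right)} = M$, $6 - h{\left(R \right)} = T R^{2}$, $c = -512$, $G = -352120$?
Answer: $5603863585000$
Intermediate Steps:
$P = -4$ ($P = -1 + \frac{1}{3} \left(-9\right) = -1 - 3 = -4$)
$h{\left(R \right)} = 6 - 321 R^{2}$
$\left(B{\left(c \right)} + h{\left(P 42 \right)}\right) \left(-266380 + G\right) = \left(-512 + \left(6 - 321 \left(\left(-4\right) 42\right)^{2}\right)\right) \left(-266380 - 352120\right) = \left(-512 + \left(6 - 321 \left(-168\right)^{2}\right)\right) \left(-618500\right) = \left(-512 + \left(6 - 9059904\right)\right) \left(-618500\right) = \left(-512 - 9059898\right) \left(-618500\right) = \left(-9060410\right) \left(-618500\right) = 5603863585000$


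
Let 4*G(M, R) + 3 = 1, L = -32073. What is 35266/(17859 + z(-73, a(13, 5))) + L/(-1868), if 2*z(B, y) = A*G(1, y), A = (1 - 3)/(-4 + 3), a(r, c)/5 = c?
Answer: 116118647/6065396 ≈ 19.144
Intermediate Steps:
a(r, c) = 5*c
G(M, R) = -½ (G(M, R) = -¾ + (¼)*1 = -¾ + ¼ = -½)
A = 2 (A = -2/(-1) = -2*(-1) = 2)
z(B, y) = -½ (z(B, y) = (2*(-½))/2 = (½)*(-1) = -½)
35266/(17859 + z(-73, a(13, 5))) + L/(-1868) = 35266/(17859 - ½) - 32073/(-1868) = 35266/(35717/2) - 32073*(-1/1868) = 35266*(2/35717) + 32073/1868 = 6412/3247 + 32073/1868 = 116118647/6065396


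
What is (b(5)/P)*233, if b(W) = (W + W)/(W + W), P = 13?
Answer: 233/13 ≈ 17.923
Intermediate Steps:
b(W) = 1 (b(W) = (2*W)/((2*W)) = (2*W)*(1/(2*W)) = 1)
(b(5)/P)*233 = (1/13)*233 = 233/13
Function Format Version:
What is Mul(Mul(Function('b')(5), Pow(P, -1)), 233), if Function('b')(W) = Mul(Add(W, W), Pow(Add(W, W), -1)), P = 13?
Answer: Rational(233, 13) ≈ 17.923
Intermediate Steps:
Function('b')(W) = 1 (Function('b')(W) = Mul(Mul(2, W), Pow(Mul(2, W), -1)) = Mul(Mul(2, W), Mul(Rational(1, 2), Pow(W, -1))) = 1)
Mul(Mul(Function('b')(5), Pow(P, -1)), 233) = Mul(Mul(1, Pow(13, -1)), 233) = Mul(Mul(1, Rational(1, 13)), 233) = Mul(Rational(1, 13), 233) = Rational(233, 13)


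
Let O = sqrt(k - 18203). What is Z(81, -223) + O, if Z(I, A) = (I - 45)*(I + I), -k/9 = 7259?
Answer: 5832 + I*sqrt(83534) ≈ 5832.0 + 289.02*I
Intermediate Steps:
k = -65331 (k = -9*7259 = -65331)
Z(I, A) = 2*I*(-45 + I) (Z(I, A) = (-45 + I)*(2*I) = 2*I*(-45 + I))
O = I*sqrt(83534) (O = sqrt(-65331 - 18203) = sqrt(-83534) = I*sqrt(83534) ≈ 289.02*I)
Z(81, -223) + O = 2*81*(-45 + 81) + I*sqrt(83534) = 2*81*36 + I*sqrt(83534) = 5832 + I*sqrt(83534)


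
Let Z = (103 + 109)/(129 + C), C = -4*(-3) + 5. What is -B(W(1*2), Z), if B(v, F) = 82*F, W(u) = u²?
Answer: -8692/73 ≈ -119.07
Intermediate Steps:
C = 17 (C = 12 + 5 = 17)
Z = 106/73 (Z = (103 + 109)/(129 + 17) = 212/146 = 212*(1/146) = 106/73 ≈ 1.4521)
-B(W(1*2), Z) = -82*106/73 = -1*8692/73 = -8692/73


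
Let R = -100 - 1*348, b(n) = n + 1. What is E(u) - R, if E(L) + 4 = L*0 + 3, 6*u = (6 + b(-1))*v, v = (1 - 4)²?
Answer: 447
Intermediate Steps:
v = 9 (v = (-3)² = 9)
b(n) = 1 + n
u = 9 (u = ((6 + (1 - 1))*9)/6 = ((6 + 0)*9)/6 = (6*9)/6 = (⅙)*54 = 9)
E(L) = -1 (E(L) = -4 + (L*0 + 3) = -4 + (0 + 3) = -4 + 3 = -1)
R = -448 (R = -100 - 348 = -448)
E(u) - R = -1 - 1*(-448) = -1 + 448 = 447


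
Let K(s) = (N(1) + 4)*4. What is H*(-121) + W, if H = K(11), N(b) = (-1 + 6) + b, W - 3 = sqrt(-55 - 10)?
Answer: -4837 + I*sqrt(65) ≈ -4837.0 + 8.0623*I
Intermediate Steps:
W = 3 + I*sqrt(65) (W = 3 + sqrt(-55 - 10) = 3 + sqrt(-65) = 3 + I*sqrt(65) ≈ 3.0 + 8.0623*I)
N(b) = 5 + b
K(s) = 40 (K(s) = ((5 + 1) + 4)*4 = (6 + 4)*4 = 10*4 = 40)
H = 40
H*(-121) + W = 40*(-121) + (3 + I*sqrt(65)) = -4840 + (3 + I*sqrt(65)) = -4837 + I*sqrt(65)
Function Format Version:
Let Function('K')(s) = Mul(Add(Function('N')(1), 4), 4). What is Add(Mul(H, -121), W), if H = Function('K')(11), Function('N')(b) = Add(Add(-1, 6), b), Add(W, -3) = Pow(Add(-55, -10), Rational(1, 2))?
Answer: Add(-4837, Mul(I, Pow(65, Rational(1, 2)))) ≈ Add(-4837.0, Mul(8.0623, I))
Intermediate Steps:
W = Add(3, Mul(I, Pow(65, Rational(1, 2)))) (W = Add(3, Pow(Add(-55, -10), Rational(1, 2))) = Add(3, Pow(-65, Rational(1, 2))) = Add(3, Mul(I, Pow(65, Rational(1, 2)))) ≈ Add(3.0000, Mul(8.0623, I)))
Function('N')(b) = Add(5, b)
Function('K')(s) = 40 (Function('K')(s) = Mul(Add(Add(5, 1), 4), 4) = Mul(Add(6, 4), 4) = Mul(10, 4) = 40)
H = 40
Add(Mul(H, -121), W) = Add(Mul(40, -121), Add(3, Mul(I, Pow(65, Rational(1, 2))))) = Add(-4840, Add(3, Mul(I, Pow(65, Rational(1, 2))))) = Add(-4837, Mul(I, Pow(65, Rational(1, 2))))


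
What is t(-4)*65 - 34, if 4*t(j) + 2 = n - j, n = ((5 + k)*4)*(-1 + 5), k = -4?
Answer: 517/2 ≈ 258.50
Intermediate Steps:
n = 16 (n = ((5 - 4)*4)*(-1 + 5) = (1*4)*4 = 4*4 = 16)
t(j) = 7/2 - j/4 (t(j) = -½ + (16 - j)/4 = -½ + (4 - j/4) = 7/2 - j/4)
t(-4)*65 - 34 = (7/2 - ¼*(-4))*65 - 34 = (7/2 + 1)*65 - 34 = (9/2)*65 - 34 = 585/2 - 34 = 517/2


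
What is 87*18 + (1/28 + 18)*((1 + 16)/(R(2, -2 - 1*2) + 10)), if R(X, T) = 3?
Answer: 578609/364 ≈ 1589.6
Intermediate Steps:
87*18 + (1/28 + 18)*((1 + 16)/(R(2, -2 - 1*2) + 10)) = 87*18 + (1/28 + 18)*((1 + 16)/(3 + 10)) = 1566 + (1/28 + 18)*(17/13) = 1566 + 505*(17*(1/13))/28 = 1566 + (505/28)*(17/13) = 1566 + 8585/364 = 578609/364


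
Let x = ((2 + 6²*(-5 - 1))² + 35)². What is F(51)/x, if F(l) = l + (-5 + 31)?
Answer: 77/2100480561 ≈ 3.6658e-8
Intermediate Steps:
F(l) = 26 + l (F(l) = l + 26 = 26 + l)
x = 2100480561 (x = ((2 + 36*(-6))² + 35)² = ((2 - 216)² + 35)² = ((-214)² + 35)² = (45796 + 35)² = 45831² = 2100480561)
F(51)/x = (26 + 51)/2100480561 = 77*(1/2100480561) = 77/2100480561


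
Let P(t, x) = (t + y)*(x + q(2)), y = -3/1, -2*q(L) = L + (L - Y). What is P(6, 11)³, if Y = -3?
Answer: 91125/8 ≈ 11391.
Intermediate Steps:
q(L) = -3/2 - L (q(L) = -(L + (L - 1*(-3)))/2 = -(L + (L + 3))/2 = -(L + (3 + L))/2 = -(3 + 2*L)/2 = -3/2 - L)
y = -3 (y = -3*1 = -3)
P(t, x) = (-3 + t)*(-7/2 + x) (P(t, x) = (t - 3)*(x + (-3/2 - 1*2)) = (-3 + t)*(x + (-3/2 - 2)) = (-3 + t)*(x - 7/2) = (-3 + t)*(-7/2 + x))
P(6, 11)³ = (21/2 - 3*11 - 7/2*6 + 6*11)³ = (21/2 - 33 - 21 + 66)³ = (45/2)³ = 91125/8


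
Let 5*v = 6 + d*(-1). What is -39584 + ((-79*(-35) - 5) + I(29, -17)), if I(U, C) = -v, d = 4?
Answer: -184122/5 ≈ -36824.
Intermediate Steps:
v = ⅖ (v = (6 + 4*(-1))/5 = (6 - 4)/5 = (⅕)*2 = ⅖ ≈ 0.40000)
I(U, C) = -⅖ (I(U, C) = -1*⅖ = -⅖)
-39584 + ((-79*(-35) - 5) + I(29, -17)) = -39584 + ((-79*(-35) - 5) - ⅖) = -39584 + ((2765 - 5) - ⅖) = -39584 + (2760 - ⅖) = -39584 + 13798/5 = -184122/5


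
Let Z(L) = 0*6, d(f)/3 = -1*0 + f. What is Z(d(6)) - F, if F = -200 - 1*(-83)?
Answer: 117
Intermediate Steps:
d(f) = 3*f (d(f) = 3*(-1*0 + f) = 3*(0 + f) = 3*f)
F = -117 (F = -200 + 83 = -117)
Z(L) = 0
Z(d(6)) - F = 0 - 1*(-117) = 0 + 117 = 117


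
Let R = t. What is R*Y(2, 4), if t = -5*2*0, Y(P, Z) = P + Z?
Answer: 0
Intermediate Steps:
t = 0 (t = -10*0 = 0)
R = 0
R*Y(2, 4) = 0*(2 + 4) = 0*6 = 0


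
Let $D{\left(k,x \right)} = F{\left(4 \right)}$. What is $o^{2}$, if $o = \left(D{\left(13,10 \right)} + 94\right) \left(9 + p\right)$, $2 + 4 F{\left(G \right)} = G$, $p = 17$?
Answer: $6036849$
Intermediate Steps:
$F{\left(G \right)} = - \frac{1}{2} + \frac{G}{4}$
$D{\left(k,x \right)} = \frac{1}{2}$ ($D{\left(k,x \right)} = - \frac{1}{2} + \frac{1}{4} \cdot 4 = - \frac{1}{2} + 1 = \frac{1}{2}$)
$o = 2457$ ($o = \left(\frac{1}{2} + 94\right) \left(9 + 17\right) = \frac{189}{2} \cdot 26 = 2457$)
$o^{2} = 2457^{2} = 6036849$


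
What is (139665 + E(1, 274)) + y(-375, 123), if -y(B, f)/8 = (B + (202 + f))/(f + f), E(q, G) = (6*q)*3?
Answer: 17181209/123 ≈ 1.3968e+5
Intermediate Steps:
E(q, G) = 18*q
y(B, f) = -4*(202 + B + f)/f (y(B, f) = -8*(B + (202 + f))/(f + f) = -8*(202 + B + f)/(2*f) = -8*(202 + B + f)*1/(2*f) = -4*(202 + B + f)/f)
(139665 + E(1, 274)) + y(-375, 123) = (139665 + 18*1) + 4*(-202 - 1*(-375) - 1*123)/123 = (139665 + 18) + 4*(1/123)*(-202 + 375 - 123) = 139683 + 4*(1/123)*50 = 139683 + 200/123 = 17181209/123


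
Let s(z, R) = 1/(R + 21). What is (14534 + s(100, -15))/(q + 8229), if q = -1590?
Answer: 87205/39834 ≈ 2.1892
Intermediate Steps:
s(z, R) = 1/(21 + R)
(14534 + s(100, -15))/(q + 8229) = (14534 + 1/(21 - 15))/(-1590 + 8229) = (14534 + 1/6)/6639 = (14534 + ⅙)*(1/6639) = (87205/6)*(1/6639) = 87205/39834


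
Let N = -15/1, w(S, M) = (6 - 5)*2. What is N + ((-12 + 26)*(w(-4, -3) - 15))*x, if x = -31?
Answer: 5627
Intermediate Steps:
w(S, M) = 2 (w(S, M) = 1*2 = 2)
N = -15 ≈ -15.000
N + ((-12 + 26)*(w(-4, -3) - 15))*x = -15 + ((-12 + 26)*(2 - 15))*(-31) = -15 + (14*(-13))*(-31) = -15 - 182*(-31) = -15 + 5642 = 5627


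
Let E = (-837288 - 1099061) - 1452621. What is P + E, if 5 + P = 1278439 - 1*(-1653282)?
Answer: -457254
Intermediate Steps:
E = -3388970 (E = -1936349 - 1452621 = -3388970)
P = 2931716 (P = -5 + (1278439 - 1*(-1653282)) = -5 + (1278439 + 1653282) = -5 + 2931721 = 2931716)
P + E = 2931716 - 3388970 = -457254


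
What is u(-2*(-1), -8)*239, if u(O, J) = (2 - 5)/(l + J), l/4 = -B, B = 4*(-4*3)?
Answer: -717/184 ≈ -3.8967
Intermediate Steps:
B = -48 (B = 4*(-12) = -48)
l = 192 (l = 4*(-1*(-48)) = 4*48 = 192)
u(O, J) = -3/(192 + J) (u(O, J) = (2 - 5)/(192 + J) = -3/(192 + J))
u(-2*(-1), -8)*239 = -3/(192 - 8)*239 = -3/184*239 = -717/184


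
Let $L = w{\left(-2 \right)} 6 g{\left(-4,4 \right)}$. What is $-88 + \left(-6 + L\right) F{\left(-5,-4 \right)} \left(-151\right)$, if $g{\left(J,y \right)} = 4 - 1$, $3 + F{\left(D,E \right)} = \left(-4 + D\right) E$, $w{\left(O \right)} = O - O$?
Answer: $29810$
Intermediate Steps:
$w{\left(O \right)} = 0$
$F{\left(D,E \right)} = -3 + E \left(-4 + D\right)$ ($F{\left(D,E \right)} = -3 + \left(-4 + D\right) E = -3 + E \left(-4 + D\right)$)
$g{\left(J,y \right)} = 3$
$L = 0$ ($L = 0 \cdot 6 \cdot 3 = 0 \cdot 3 = 0$)
$-88 + \left(-6 + L\right) F{\left(-5,-4 \right)} \left(-151\right) = -88 + \left(-6 + 0\right) \left(-3 - -16 - -20\right) \left(-151\right) = -88 + - 6 \left(-3 + 16 + 20\right) \left(-151\right) = -88 + \left(-6\right) 33 \left(-151\right) = -88 - -29898 = -88 + 29898 = 29810$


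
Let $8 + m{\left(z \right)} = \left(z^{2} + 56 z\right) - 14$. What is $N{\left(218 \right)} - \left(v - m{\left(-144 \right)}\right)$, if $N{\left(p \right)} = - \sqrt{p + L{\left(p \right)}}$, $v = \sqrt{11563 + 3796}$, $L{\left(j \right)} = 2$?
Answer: $12650 - \sqrt{15359} - 2 \sqrt{55} \approx 12511.0$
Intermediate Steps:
$v = \sqrt{15359} \approx 123.93$
$m{\left(z \right)} = -22 + z^{2} + 56 z$ ($m{\left(z \right)} = -8 - \left(14 - z^{2} - 56 z\right) = -8 + \left(-14 + z^{2} + 56 z\right) = -22 + z^{2} + 56 z$)
$N{\left(p \right)} = - \sqrt{2 + p}$ ($N{\left(p \right)} = - \sqrt{p + 2} = - \sqrt{2 + p}$)
$N{\left(218 \right)} - \left(v - m{\left(-144 \right)}\right) = - \sqrt{2 + 218} - \left(\sqrt{15359} - \left(-22 + \left(-144\right)^{2} + 56 \left(-144\right)\right)\right) = - \sqrt{220} - \left(\sqrt{15359} - \left(-22 + 20736 - 8064\right)\right) = - 2 \sqrt{55} - \left(\sqrt{15359} - 12650\right) = - 2 \sqrt{55} - \left(-12650 + \sqrt{15359}\right) = - 2 \sqrt{55} + \left(12650 - \sqrt{15359}\right) = 12650 - \sqrt{15359} - 2 \sqrt{55}$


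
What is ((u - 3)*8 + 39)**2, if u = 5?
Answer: 3025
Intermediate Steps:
((u - 3)*8 + 39)**2 = ((5 - 3)*8 + 39)**2 = (2*8 + 39)**2 = (16 + 39)**2 = 55**2 = 3025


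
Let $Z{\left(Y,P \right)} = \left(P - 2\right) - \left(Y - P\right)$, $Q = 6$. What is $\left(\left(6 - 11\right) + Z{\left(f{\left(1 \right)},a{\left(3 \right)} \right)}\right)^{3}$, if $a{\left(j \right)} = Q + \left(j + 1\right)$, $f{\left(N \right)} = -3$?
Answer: $4096$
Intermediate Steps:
$a{\left(j \right)} = 7 + j$ ($a{\left(j \right)} = 6 + \left(j + 1\right) = 6 + \left(1 + j\right) = 7 + j$)
$Z{\left(Y,P \right)} = -2 - Y + 2 P$ ($Z{\left(Y,P \right)} = \left(-2 + P\right) + \left(P - Y\right) = -2 - Y + 2 P$)
$\left(\left(6 - 11\right) + Z{\left(f{\left(1 \right)},a{\left(3 \right)} \right)}\right)^{3} = \left(\left(6 - 11\right) - \left(-1 - 2 \left(7 + 3\right)\right)\right)^{3} = \left(-5 + \left(-2 + 3 + 2 \cdot 10\right)\right)^{3} = \left(-5 + \left(-2 + 3 + 20\right)\right)^{3} = \left(-5 + 21\right)^{3} = 16^{3} = 4096$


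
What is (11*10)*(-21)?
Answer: -2310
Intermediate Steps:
(11*10)*(-21) = 110*(-21) = -2310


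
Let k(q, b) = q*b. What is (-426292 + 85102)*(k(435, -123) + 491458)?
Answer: -149425184070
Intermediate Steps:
k(q, b) = b*q
(-426292 + 85102)*(k(435, -123) + 491458) = (-426292 + 85102)*(-123*435 + 491458) = -341190*(-53505 + 491458) = -341190*437953 = -149425184070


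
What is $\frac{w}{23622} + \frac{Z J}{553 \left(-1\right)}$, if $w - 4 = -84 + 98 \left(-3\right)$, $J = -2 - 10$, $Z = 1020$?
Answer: $\frac{144463229}{6531483} \approx 22.118$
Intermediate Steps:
$J = -12$
$w = -374$ ($w = 4 + \left(-84 + 98 \left(-3\right)\right) = 4 - 378 = -374$)
$\frac{w}{23622} + \frac{Z J}{553 \left(-1\right)} = - \frac{374}{23622} + \frac{1020 \left(-12\right)}{553 \left(-1\right)} = \left(-374\right) \frac{1}{23622} - \frac{12240}{-553} = - \frac{187}{11811} - - \frac{12240}{553} = - \frac{187}{11811} + \frac{12240}{553} = \frac{144463229}{6531483}$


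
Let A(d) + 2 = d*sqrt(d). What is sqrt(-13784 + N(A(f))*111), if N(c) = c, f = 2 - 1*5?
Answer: sqrt(-14006 - 333*I*sqrt(3)) ≈ 2.4363 - 118.37*I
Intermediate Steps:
f = -3 (f = 2 - 5 = -3)
A(d) = -2 + d**(3/2) (A(d) = -2 + d*sqrt(d) = -2 + d**(3/2))
sqrt(-13784 + N(A(f))*111) = sqrt(-13784 + (-2 + (-3)**(3/2))*111) = sqrt(-13784 + (-2 - 3*I*sqrt(3))*111) = sqrt(-13784 + (-222 - 333*I*sqrt(3))) = sqrt(-14006 - 333*I*sqrt(3))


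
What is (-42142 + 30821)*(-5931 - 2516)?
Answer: 95628487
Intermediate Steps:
(-42142 + 30821)*(-5931 - 2516) = -11321*(-8447) = 95628487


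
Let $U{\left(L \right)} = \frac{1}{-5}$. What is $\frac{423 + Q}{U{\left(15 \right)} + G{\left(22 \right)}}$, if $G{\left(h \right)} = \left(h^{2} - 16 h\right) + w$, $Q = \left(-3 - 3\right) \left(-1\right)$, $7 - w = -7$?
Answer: $\frac{715}{243} \approx 2.9424$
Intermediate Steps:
$w = 14$ ($w = 7 - -7 = 7 + 7 = 14$)
$Q = 6$ ($Q = \left(-6\right) \left(-1\right) = 6$)
$U{\left(L \right)} = - \frac{1}{5}$
$G{\left(h \right)} = 14 + h^{2} - 16 h$ ($G{\left(h \right)} = \left(h^{2} - 16 h\right) + 14 = 14 + h^{2} - 16 h$)
$\frac{423 + Q}{U{\left(15 \right)} + G{\left(22 \right)}} = \frac{423 + 6}{- \frac{1}{5} + \left(14 + 22^{2} - 352\right)} = \frac{429}{- \frac{1}{5} + \left(14 + 484 - 352\right)} = \frac{429}{- \frac{1}{5} + 146} = \frac{429}{\frac{729}{5}} = 429 \cdot \frac{5}{729} = \frac{715}{243}$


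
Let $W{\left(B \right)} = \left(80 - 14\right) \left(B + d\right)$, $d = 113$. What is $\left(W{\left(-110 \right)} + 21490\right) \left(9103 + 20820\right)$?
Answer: $648970024$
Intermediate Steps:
$W{\left(B \right)} = 7458 + 66 B$ ($W{\left(B \right)} = \left(80 - 14\right) \left(B + 113\right) = \left(80 - 14\right) \left(113 + B\right) = 66 \left(113 + B\right) = 7458 + 66 B$)
$\left(W{\left(-110 \right)} + 21490\right) \left(9103 + 20820\right) = \left(\left(7458 + 66 \left(-110\right)\right) + 21490\right) \left(9103 + 20820\right) = \left(\left(7458 - 7260\right) + 21490\right) 29923 = \left(198 + 21490\right) 29923 = 21688 \cdot 29923 = 648970024$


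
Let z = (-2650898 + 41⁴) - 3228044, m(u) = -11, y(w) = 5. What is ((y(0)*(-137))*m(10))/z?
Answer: -7535/3053181 ≈ -0.0024679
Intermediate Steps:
z = -3053181 (z = (-2650898 + 2825761) - 3228044 = 174863 - 3228044 = -3053181)
((y(0)*(-137))*m(10))/z = ((5*(-137))*(-11))/(-3053181) = -685*(-11)*(-1/3053181) = 7535*(-1/3053181) = -7535/3053181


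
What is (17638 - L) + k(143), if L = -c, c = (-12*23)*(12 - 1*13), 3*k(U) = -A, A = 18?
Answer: 17908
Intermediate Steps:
k(U) = -6 (k(U) = (-1*18)/3 = (⅓)*(-18) = -6)
c = 276 (c = -276*(12 - 13) = -276*(-1) = 276)
L = -276 (L = -1*276 = -276)
(17638 - L) + k(143) = (17638 - 1*(-276)) - 6 = (17638 + 276) - 6 = 17914 - 6 = 17908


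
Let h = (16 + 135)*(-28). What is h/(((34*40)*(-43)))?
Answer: 1057/14620 ≈ 0.072298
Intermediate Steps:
h = -4228 (h = 151*(-28) = -4228)
h/(((34*40)*(-43))) = -4228/((34*40)*(-43)) = -4228/(1360*(-43)) = -4228/(-58480) = -4228*(-1/58480) = 1057/14620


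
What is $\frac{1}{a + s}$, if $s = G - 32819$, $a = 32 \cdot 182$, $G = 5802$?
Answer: $- \frac{1}{21193} \approx -4.7185 \cdot 10^{-5}$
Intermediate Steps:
$a = 5824$
$s = -27017$ ($s = 5802 - 32819 = -27017$)
$\frac{1}{a + s} = \frac{1}{5824 - 27017} = \frac{1}{-21193} = - \frac{1}{21193}$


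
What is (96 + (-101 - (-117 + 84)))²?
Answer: 784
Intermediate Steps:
(96 + (-101 - (-117 + 84)))² = (96 + (-101 - 1*(-33)))² = (96 + (-101 + 33))² = (96 - 68)² = 28² = 784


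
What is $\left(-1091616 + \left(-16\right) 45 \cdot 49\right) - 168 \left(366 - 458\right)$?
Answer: $-1111440$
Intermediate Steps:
$\left(-1091616 + \left(-16\right) 45 \cdot 49\right) - 168 \left(366 - 458\right) = \left(-1091616 - 35280\right) - -15456 = \left(-1091616 - 35280\right) + 15456 = -1126896 + 15456 = -1111440$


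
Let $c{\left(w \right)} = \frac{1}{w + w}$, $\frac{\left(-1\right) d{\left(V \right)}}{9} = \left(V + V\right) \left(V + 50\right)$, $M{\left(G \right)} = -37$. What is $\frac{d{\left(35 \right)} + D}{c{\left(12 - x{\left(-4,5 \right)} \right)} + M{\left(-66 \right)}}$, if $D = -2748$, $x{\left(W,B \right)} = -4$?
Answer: $\frac{1801536}{1183} \approx 1522.9$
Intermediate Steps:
$d{\left(V \right)} = - 18 V \left(50 + V\right)$ ($d{\left(V \right)} = - 9 \left(V + V\right) \left(V + 50\right) = - 9 \cdot 2 V \left(50 + V\right) = - 18 V \left(50 + V\right)$)
$c{\left(w \right)} = \frac{1}{2 w}$
$\frac{d{\left(35 \right)} + D}{c{\left(12 - x{\left(-4,5 \right)} \right)} + M{\left(-66 \right)}} = \frac{\left(-18\right) 35 \left(50 + 35\right) - 2748}{\frac{1}{2 \left(12 - -4\right)} - 37} = \frac{\left(-18\right) 35 \cdot 85 - 2748}{\frac{1}{2 \left(12 + 4\right)} - 37} = \frac{-53550 - 2748}{\frac{1}{2 \cdot 16} - 37} = - \frac{56298}{\frac{1}{2} \cdot \frac{1}{16} - 37} = - \frac{56298}{\frac{1}{32} - 37} = - \frac{56298}{- \frac{1183}{32}} = \left(-56298\right) \left(- \frac{32}{1183}\right) = \frac{1801536}{1183}$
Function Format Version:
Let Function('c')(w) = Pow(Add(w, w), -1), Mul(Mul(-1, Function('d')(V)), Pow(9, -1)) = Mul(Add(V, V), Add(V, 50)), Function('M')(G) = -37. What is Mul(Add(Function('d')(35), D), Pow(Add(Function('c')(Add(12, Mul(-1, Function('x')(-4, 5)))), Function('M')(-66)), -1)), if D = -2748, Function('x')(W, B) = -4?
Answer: Rational(1801536, 1183) ≈ 1522.9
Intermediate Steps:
Function('d')(V) = Mul(-18, V, Add(50, V)) (Function('d')(V) = Mul(-9, Mul(Add(V, V), Add(V, 50))) = Mul(-9, Mul(Mul(2, V), Add(50, V))) = Mul(-9, Mul(2, V, Add(50, V))) = Mul(-18, V, Add(50, V)))
Function('c')(w) = Mul(Rational(1, 2), Pow(w, -1)) (Function('c')(w) = Pow(Mul(2, w), -1) = Mul(Rational(1, 2), Pow(w, -1)))
Mul(Add(Function('d')(35), D), Pow(Add(Function('c')(Add(12, Mul(-1, Function('x')(-4, 5)))), Function('M')(-66)), -1)) = Mul(Add(Mul(-18, 35, Add(50, 35)), -2748), Pow(Add(Mul(Rational(1, 2), Pow(Add(12, Mul(-1, -4)), -1)), -37), -1)) = Mul(Add(Mul(-18, 35, 85), -2748), Pow(Add(Mul(Rational(1, 2), Pow(Add(12, 4), -1)), -37), -1)) = Mul(Add(-53550, -2748), Pow(Add(Mul(Rational(1, 2), Pow(16, -1)), -37), -1)) = Mul(-56298, Pow(Add(Mul(Rational(1, 2), Rational(1, 16)), -37), -1)) = Mul(-56298, Pow(Add(Rational(1, 32), -37), -1)) = Mul(-56298, Pow(Rational(-1183, 32), -1)) = Mul(-56298, Rational(-32, 1183)) = Rational(1801536, 1183)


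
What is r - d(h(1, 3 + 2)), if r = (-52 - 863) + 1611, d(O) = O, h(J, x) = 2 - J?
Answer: 695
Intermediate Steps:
r = 696 (r = -915 + 1611 = 696)
r - d(h(1, 3 + 2)) = 696 - (2 - 1*1) = 696 - (2 - 1) = 696 - 1*1 = 696 - 1 = 695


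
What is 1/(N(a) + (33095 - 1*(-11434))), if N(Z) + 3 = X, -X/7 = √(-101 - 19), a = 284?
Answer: 7421/330428426 + 7*I*√30/991285278 ≈ 2.2459e-5 + 3.8678e-8*I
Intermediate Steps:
X = -14*I*√30 (X = -7*√(-101 - 19) = -14*I*√30 ≈ -76.681*I)
N(Z) = -3 - 14*I*√30
1/(N(a) + (33095 - 1*(-11434))) = 1/((-3 - 14*I*√30) + (33095 - 1*(-11434))) = 1/((-3 - 14*I*√30) + (33095 + 11434)) = 1/((-3 - 14*I*√30) + 44529) = 1/(44526 - 14*I*√30)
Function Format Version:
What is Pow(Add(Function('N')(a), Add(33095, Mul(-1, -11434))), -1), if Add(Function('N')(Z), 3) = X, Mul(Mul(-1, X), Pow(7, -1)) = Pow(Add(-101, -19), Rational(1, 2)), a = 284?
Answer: Add(Rational(7421, 330428426), Mul(Rational(7, 991285278), I, Pow(30, Rational(1, 2)))) ≈ Add(2.2459e-5, Mul(3.8678e-8, I))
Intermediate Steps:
X = Mul(-14, I, Pow(30, Rational(1, 2))) (X = Mul(-7, Pow(Add(-101, -19), Rational(1, 2))) = Mul(-7, Pow(-120, Rational(1, 2))) = Mul(-7, Mul(2, I, Pow(30, Rational(1, 2)))) = Mul(-14, I, Pow(30, Rational(1, 2))) ≈ Mul(-76.681, I))
Function('N')(Z) = Add(-3, Mul(-14, I, Pow(30, Rational(1, 2))))
Pow(Add(Function('N')(a), Add(33095, Mul(-1, -11434))), -1) = Pow(Add(Add(-3, Mul(-14, I, Pow(30, Rational(1, 2)))), Add(33095, Mul(-1, -11434))), -1) = Pow(Add(Add(-3, Mul(-14, I, Pow(30, Rational(1, 2)))), Add(33095, 11434)), -1) = Pow(Add(Add(-3, Mul(-14, I, Pow(30, Rational(1, 2)))), 44529), -1) = Pow(Add(44526, Mul(-14, I, Pow(30, Rational(1, 2)))), -1)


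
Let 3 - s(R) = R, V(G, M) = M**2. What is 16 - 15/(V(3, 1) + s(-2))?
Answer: 27/2 ≈ 13.500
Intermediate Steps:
s(R) = 3 - R
16 - 15/(V(3, 1) + s(-2)) = 16 - 15/(1**2 + (3 - 1*(-2))) = 16 - 15/(1 + (3 + 2)) = 16 - 15/(1 + 5) = 16 - 15/6 = 16 - 15*1/6 = 16 - 5/2 = 27/2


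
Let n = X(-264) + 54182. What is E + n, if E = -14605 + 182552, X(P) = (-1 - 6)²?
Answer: 222178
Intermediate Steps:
X(P) = 49 (X(P) = (-7)² = 49)
E = 167947
n = 54231 (n = 49 + 54182 = 54231)
E + n = 167947 + 54231 = 222178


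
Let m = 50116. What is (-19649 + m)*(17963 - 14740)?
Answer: 98195141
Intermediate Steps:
(-19649 + m)*(17963 - 14740) = (-19649 + 50116)*(17963 - 14740) = 30467*3223 = 98195141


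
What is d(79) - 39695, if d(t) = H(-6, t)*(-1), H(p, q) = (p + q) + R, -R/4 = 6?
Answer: -39744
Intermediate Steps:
R = -24 (R = -4*6 = -24)
H(p, q) = -24 + p + q (H(p, q) = (p + q) - 24 = -24 + p + q)
d(t) = 30 - t (d(t) = (-24 - 6 + t)*(-1) = (-30 + t)*(-1) = 30 - t)
d(79) - 39695 = (30 - 1*79) - 39695 = (30 - 79) - 39695 = -49 - 39695 = -39744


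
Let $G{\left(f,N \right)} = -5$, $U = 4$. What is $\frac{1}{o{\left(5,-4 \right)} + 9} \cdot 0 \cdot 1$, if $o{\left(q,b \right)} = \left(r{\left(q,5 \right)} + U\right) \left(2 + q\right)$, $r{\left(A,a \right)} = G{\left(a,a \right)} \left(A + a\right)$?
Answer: $0$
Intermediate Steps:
$r{\left(A,a \right)} = - 5 A - 5 a$ ($r{\left(A,a \right)} = - 5 \left(A + a\right) = - 5 A - 5 a$)
$o{\left(q,b \right)} = \left(-21 - 5 q\right) \left(2 + q\right)$ ($o{\left(q,b \right)} = \left(\left(- 5 q - 25\right) + 4\right) \left(2 + q\right) = \left(\left(-25 - 5 q\right) + 4\right) \left(2 + q\right) = \left(-21 - 5 q\right) \left(2 + q\right)$)
$\frac{1}{o{\left(5,-4 \right)} + 9} \cdot 0 \cdot 1 = \frac{1}{\left(-42 - 155 - 5 \cdot 5^{2}\right) + 9} \cdot 0 \cdot 1 = \frac{1}{\left(-42 - 155 - 125\right) + 9} \cdot 0 \cdot 1 = \frac{1}{-322 + 9} \cdot 0 \cdot 1 = \frac{1}{-313} \cdot 0 \cdot 1 = \left(- \frac{1}{313}\right) 0 \cdot 1 = 0 \cdot 1 = 0$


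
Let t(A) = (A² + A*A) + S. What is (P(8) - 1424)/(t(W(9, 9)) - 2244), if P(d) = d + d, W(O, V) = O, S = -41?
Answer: 128/193 ≈ 0.66321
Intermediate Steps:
t(A) = -41 + 2*A² (t(A) = (A² + A*A) - 41 = (A² + A²) - 41 = 2*A² - 41 = -41 + 2*A²)
P(d) = 2*d
(P(8) - 1424)/(t(W(9, 9)) - 2244) = (2*8 - 1424)/((-41 + 2*9²) - 2244) = (16 - 1424)/((-41 + 2*81) - 2244) = -1408/((-41 + 162) - 2244) = -1408/(121 - 2244) = -1408/(-2123) = -1408*(-1/2123) = 128/193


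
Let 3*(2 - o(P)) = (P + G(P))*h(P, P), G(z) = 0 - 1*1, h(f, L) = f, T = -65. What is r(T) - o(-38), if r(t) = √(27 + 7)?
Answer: 492 + √34 ≈ 497.83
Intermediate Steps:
G(z) = -1 (G(z) = 0 - 1 = -1)
r(t) = √34
o(P) = 2 - P*(-1 + P)/3 (o(P) = 2 - (P - 1)*P/3 = 2 - (-1 + P)*P/3 = 2 - P*(-1 + P)/3)
r(T) - o(-38) = √34 - (2 - ⅓*(-38)² + (⅓)*(-38)) = √34 - (2 - ⅓*1444 - 38/3) = √34 - (2 - 1444/3 - 38/3) = √34 - 1*(-492) = √34 + 492 = 492 + √34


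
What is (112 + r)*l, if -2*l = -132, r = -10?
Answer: 6732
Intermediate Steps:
l = 66 (l = -1/2*(-132) = 66)
(112 + r)*l = (112 - 10)*66 = 102*66 = 6732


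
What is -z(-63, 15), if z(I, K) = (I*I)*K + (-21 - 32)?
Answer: -59482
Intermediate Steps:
z(I, K) = -53 + K*I² (z(I, K) = I²*K - 53 = K*I² - 53 = -53 + K*I²)
-z(-63, 15) = -(-53 + 15*(-63)²) = -(-53 + 15*3969) = -(-53 + 59535) = -1*59482 = -59482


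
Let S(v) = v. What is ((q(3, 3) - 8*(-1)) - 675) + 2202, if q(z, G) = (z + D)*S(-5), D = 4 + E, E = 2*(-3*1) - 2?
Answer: 1540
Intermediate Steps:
E = -8 (E = 2*(-3) - 2 = -6 - 2 = -8)
D = -4 (D = 4 - 8 = -4)
q(z, G) = 20 - 5*z (q(z, G) = (z - 4)*(-5) = (-4 + z)*(-5) = 20 - 5*z)
((q(3, 3) - 8*(-1)) - 675) + 2202 = (((20 - 5*3) - 8*(-1)) - 675) + 2202 = (((20 - 15) + 8) - 675) + 2202 = ((5 + 8) - 675) + 2202 = (13 - 675) + 2202 = -662 + 2202 = 1540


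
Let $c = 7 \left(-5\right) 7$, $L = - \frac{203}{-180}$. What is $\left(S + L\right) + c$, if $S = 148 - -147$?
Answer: $\frac{9203}{180} \approx 51.128$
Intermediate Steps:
$S = 295$ ($S = 148 + 147 = 295$)
$L = \frac{203}{180}$ ($L = \left(-203\right) \left(- \frac{1}{180}\right) = \frac{203}{180} \approx 1.1278$)
$c = -245$ ($c = \left(-35\right) 7 = -245$)
$\left(S + L\right) + c = \left(295 + \frac{203}{180}\right) - 245 = \frac{53303}{180} - 245 = \frac{9203}{180}$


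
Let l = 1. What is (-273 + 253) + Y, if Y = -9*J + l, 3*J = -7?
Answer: 2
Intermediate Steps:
J = -7/3 (J = (⅓)*(-7) = -7/3 ≈ -2.3333)
Y = 22 (Y = -9*(-7/3) + 1 = 21 + 1 = 22)
(-273 + 253) + Y = (-273 + 253) + 22 = -20 + 22 = 2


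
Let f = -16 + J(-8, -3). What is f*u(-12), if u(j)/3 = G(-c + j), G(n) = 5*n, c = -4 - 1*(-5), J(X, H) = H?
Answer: 3705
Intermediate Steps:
c = 1 (c = -4 + 5 = 1)
u(j) = -15 + 15*j (u(j) = 3*(5*(-1*1 + j)) = 3*(5*(-1 + j)) = 3*(-5 + 5*j) = -15 + 15*j)
f = -19 (f = -16 - 3 = -19)
f*u(-12) = -19*(-15 + 15*(-12)) = -19*(-15 - 180) = -19*(-195) = 3705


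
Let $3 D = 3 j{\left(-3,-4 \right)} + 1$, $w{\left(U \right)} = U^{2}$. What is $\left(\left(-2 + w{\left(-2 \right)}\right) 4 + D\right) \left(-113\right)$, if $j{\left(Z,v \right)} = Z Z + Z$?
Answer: $- \frac{4859}{3} \approx -1619.7$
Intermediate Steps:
$j{\left(Z,v \right)} = Z + Z^{2}$ ($j{\left(Z,v \right)} = Z^{2} + Z = Z + Z^{2}$)
$D = \frac{19}{3}$ ($D = \frac{3 \left(- 3 \left(1 - 3\right)\right) + 1}{3} = \frac{3 \left(\left(-3\right) \left(-2\right)\right) + 1}{3} = \frac{3 \cdot 6 + 1}{3} = \frac{18 + 1}{3} = \frac{1}{3} \cdot 19 = \frac{19}{3} \approx 6.3333$)
$\left(\left(-2 + w{\left(-2 \right)}\right) 4 + D\right) \left(-113\right) = \left(\left(-2 + \left(-2\right)^{2}\right) 4 + \frac{19}{3}\right) \left(-113\right) = \left(\left(-2 + 4\right) 4 + \frac{19}{3}\right) \left(-113\right) = \left(2 \cdot 4 + \frac{19}{3}\right) \left(-113\right) = \left(8 + \frac{19}{3}\right) \left(-113\right) = \frac{43}{3} \left(-113\right) = - \frac{4859}{3}$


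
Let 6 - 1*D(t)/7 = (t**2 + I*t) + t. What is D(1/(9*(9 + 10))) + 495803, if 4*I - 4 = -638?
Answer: 28998384331/58482 ≈ 4.9585e+5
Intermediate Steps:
I = -317/2 (I = 1 + (1/4)*(-638) = 1 - 319/2 = -317/2 ≈ -158.50)
D(t) = 42 - 7*t**2 + 2205*t/2 (D(t) = 42 - 7*((t**2 - 317*t/2) + t) = 42 - 7*(t**2 - 315*t/2) = 42 + (-7*t**2 + 2205*t/2) = 42 - 7*t**2 + 2205*t/2)
D(1/(9*(9 + 10))) + 495803 = (42 - 7*1/(81*(9 + 10)**2) + 2205/(2*((9*(9 + 10))))) + 495803 = (42 - 7*(1/(9*19))**2 + 2205/(2*((9*19)))) + 495803 = (42 - 7*(1/171)**2 + (2205/2)/171) + 495803 = (42 - 7*(1/171)**2 + (2205/2)*(1/171)) + 495803 = (42 - 7*1/29241 + 245/38) + 495803 = (42 - 7/29241 + 245/38) + 495803 = 2833285/58482 + 495803 = 28998384331/58482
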